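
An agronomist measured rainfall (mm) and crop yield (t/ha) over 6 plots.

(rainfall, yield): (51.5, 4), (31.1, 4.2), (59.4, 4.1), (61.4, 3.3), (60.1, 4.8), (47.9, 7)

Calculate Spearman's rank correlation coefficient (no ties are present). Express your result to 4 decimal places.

-0.4857

Rank rainfall: 3, 1, 4, 6, 5, 2
Rank yield: 2, 4, 3, 1, 5, 6
d = rank(rainfall) − rank(yield): 1, -3, 1, 5, 0, -4; Σd² = 52
ρ = 1 − 6Σd² / [n(n²−1)] = 1 − 6×52 / (6×35) = 1 − 312/210 ≈ -0.4857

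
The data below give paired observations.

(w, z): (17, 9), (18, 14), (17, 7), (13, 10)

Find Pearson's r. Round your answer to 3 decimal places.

n = 4, Σw = 65, Σz = 40, Σw² = 1071, Σz² = 426, Σwz = 654
nΣwz − ΣwΣz = 2616 − 2600 = 16
nΣw² − (Σw)² = 4284 − 4225 = 59; nΣz² − (Σz)² = 1704 − 1600 = 104
r = 16 / √(59 × 104) = 16 / 78.3326 ≈ 0.204

0.204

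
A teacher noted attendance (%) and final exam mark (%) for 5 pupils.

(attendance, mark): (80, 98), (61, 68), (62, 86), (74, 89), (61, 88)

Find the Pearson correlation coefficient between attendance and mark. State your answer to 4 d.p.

n = 5, Σx = 338, Σy = 429, Σx² = 23162, Σy² = 37289, Σxy = 29274
nΣxy − ΣxΣy = 146370 − 145002 = 1368
nΣx² − (Σx)² = 115810 − 114244 = 1566; nΣy² − (Σy)² = 186445 − 184041 = 2404
r = 1368 / √(1566 × 2404) = 1368 / 1940.2742 ≈ 0.7051

0.7051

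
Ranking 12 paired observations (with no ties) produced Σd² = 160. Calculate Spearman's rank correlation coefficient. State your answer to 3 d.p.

0.441

ρ = 1 − 6Σd² / [n(n²−1)] = 1 − 6×160 / (12×143)
  = 1 − 960/1716 = 1 − 0.5594 ≈ 0.441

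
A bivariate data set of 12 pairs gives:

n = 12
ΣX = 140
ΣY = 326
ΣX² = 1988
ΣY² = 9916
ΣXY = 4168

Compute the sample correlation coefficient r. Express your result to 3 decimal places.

0.595

r = (nΣXY − ΣXΣY) / √[(nΣX² − (ΣX)²)(nΣY² − (ΣY)²)]
Numerator: 12×4168 − 140×326 = 4376
Denominator: √[(23856 − 19600)(118992 − 106276)] = √[4256 × 12716] = 7356.5818
r = 4376 / 7356.5818 ≈ 0.595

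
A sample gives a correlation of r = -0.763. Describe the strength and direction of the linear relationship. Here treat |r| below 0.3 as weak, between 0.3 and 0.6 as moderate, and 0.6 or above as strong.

r = -0.763 < 0 so the relationship is negative.
|r| = 0.763, which falls in the strong range.

strong negative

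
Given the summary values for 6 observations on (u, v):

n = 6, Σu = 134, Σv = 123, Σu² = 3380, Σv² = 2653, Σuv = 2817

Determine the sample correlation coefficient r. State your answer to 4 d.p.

r = (nΣuv − ΣuΣv) / √[(nΣu² − (Σu)²)(nΣv² − (Σv)²)]
Numerator: 6×2817 − 134×123 = 420
Denominator: √[(20280 − 17956)(15918 − 15129)] = √[2324 × 789] = 1354.1182
r = 420 / 1354.1182 ≈ 0.3102

0.3102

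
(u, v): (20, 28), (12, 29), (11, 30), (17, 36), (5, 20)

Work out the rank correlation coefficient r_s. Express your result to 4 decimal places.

Rank u: 5, 3, 2, 4, 1
Rank v: 2, 3, 4, 5, 1
d = rank(u) − rank(v): 3, 0, -2, -1, 0; Σd² = 14
ρ = 1 − 6Σd² / [n(n²−1)] = 1 − 6×14 / (5×24) = 1 − 84/120 ≈ 0.3000

0.3000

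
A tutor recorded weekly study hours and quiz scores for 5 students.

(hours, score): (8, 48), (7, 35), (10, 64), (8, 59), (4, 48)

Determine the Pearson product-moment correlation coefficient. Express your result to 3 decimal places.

n = 5, Σx = 37, Σy = 254, Σx² = 293, Σy² = 13410, Σxy = 1933
nΣxy − ΣxΣy = 9665 − 9398 = 267
nΣx² − (Σx)² = 1465 − 1369 = 96; nΣy² − (Σy)² = 67050 − 64516 = 2534
r = 267 / √(96 × 2534) = 267 / 493.2180 ≈ 0.541

0.541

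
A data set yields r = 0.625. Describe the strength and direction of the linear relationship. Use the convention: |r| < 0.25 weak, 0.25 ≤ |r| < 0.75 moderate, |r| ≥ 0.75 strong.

moderate positive

r = 0.625 > 0 so the relationship is positive.
|r| = 0.625, which falls in the moderate range.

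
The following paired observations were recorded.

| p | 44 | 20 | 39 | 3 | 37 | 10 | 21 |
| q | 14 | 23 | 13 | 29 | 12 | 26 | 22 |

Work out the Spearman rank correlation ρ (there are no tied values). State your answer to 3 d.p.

-0.857

Rank p: 7, 3, 6, 1, 5, 2, 4
Rank q: 3, 5, 2, 7, 1, 6, 4
d = rank(p) − rank(q): 4, -2, 4, -6, 4, -4, 0; Σd² = 104
ρ = 1 − 6Σd² / [n(n²−1)] = 1 − 6×104 / (7×48) = 1 − 624/336 ≈ -0.857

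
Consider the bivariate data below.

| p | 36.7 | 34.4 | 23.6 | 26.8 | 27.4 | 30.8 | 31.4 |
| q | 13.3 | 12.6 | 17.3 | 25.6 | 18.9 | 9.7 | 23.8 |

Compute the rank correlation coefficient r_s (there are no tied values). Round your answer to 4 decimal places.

Rank p: 7, 6, 1, 2, 3, 4, 5
Rank q: 3, 2, 4, 7, 5, 1, 6
d = rank(p) − rank(q): 4, 4, -3, -5, -2, 3, -1; Σd² = 80
ρ = 1 − 6Σd² / [n(n²−1)] = 1 − 6×80 / (7×48) = 1 − 480/336 ≈ -0.4286

-0.4286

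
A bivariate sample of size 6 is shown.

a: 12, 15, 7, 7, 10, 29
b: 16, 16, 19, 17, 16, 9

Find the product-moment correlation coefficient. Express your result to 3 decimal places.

n = 6, Σa = 80, Σb = 93, Σa² = 1408, Σb² = 1499, Σab = 1105
nΣab − ΣaΣb = 6630 − 7440 = -810
nΣa² − (Σa)² = 8448 − 6400 = 2048; nΣb² − (Σb)² = 8994 − 8649 = 345
r = -810 / √(2048 × 345) = -810 / 840.5712 ≈ -0.964

-0.964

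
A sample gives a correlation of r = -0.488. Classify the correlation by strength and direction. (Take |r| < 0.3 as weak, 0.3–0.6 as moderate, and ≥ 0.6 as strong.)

moderate negative

r = -0.488 < 0 so the relationship is negative.
|r| = 0.488, which falls in the moderate range.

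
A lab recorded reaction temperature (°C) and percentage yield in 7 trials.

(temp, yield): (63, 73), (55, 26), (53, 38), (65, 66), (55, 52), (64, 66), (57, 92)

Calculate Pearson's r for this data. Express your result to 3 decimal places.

0.532

n = 7, Σx = 412, Σy = 413, Σx² = 24398, Σy² = 27329, Σxy = 24661
nΣxy − ΣxΣy = 172627 − 170156 = 2471
nΣx² − (Σx)² = 170786 − 169744 = 1042; nΣy² − (Σy)² = 191303 − 170569 = 20734
r = 2471 / √(1042 × 20734) = 2471 / 4648.0994 ≈ 0.532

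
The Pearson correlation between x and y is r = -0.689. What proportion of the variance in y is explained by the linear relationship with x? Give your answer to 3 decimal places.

r² = (-0.689)² = 0.475

0.475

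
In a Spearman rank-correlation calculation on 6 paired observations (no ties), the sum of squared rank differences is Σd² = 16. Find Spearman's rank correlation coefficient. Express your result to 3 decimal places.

0.543

ρ = 1 − 6Σd² / [n(n²−1)] = 1 − 6×16 / (6×35)
  = 1 − 96/210 = 1 − 0.4571 ≈ 0.543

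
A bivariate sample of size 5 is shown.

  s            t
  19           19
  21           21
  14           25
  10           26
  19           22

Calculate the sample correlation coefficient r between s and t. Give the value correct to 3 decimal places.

-0.882

n = 5, Σs = 83, Σt = 113, Σs² = 1459, Σt² = 2587, Σst = 1830
nΣst − ΣsΣt = 9150 − 9379 = -229
nΣs² − (Σs)² = 7295 − 6889 = 406; nΣt² − (Σt)² = 12935 − 12769 = 166
r = -229 / √(406 × 166) = -229 / 259.6074 ≈ -0.882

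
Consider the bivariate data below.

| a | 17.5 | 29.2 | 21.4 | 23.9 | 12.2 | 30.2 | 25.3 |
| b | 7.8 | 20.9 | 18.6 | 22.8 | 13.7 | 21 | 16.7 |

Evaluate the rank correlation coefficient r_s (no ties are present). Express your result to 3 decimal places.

Rank a: 2, 6, 3, 4, 1, 7, 5
Rank b: 1, 5, 4, 7, 2, 6, 3
d = rank(a) − rank(b): 1, 1, -1, -3, -1, 1, 2; Σd² = 18
ρ = 1 − 6Σd² / [n(n²−1)] = 1 − 6×18 / (7×48) = 1 − 108/336 ≈ 0.679

0.679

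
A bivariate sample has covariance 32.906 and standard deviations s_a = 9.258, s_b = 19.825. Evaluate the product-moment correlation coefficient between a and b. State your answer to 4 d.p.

r = Cov(a,b) / (s_a · s_b) = 32.906 / (9.258 × 19.825)
  = 32.906 / 183.5398 ≈ 0.1793

0.1793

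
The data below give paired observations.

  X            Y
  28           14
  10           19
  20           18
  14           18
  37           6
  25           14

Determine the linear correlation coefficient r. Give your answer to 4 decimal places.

n = 6, ΣX = 134, ΣY = 89, ΣX² = 3474, ΣY² = 1437, ΣXY = 1766
nΣXY − ΣXΣY = 10596 − 11926 = -1330
nΣX² − (ΣX)² = 20844 − 17956 = 2888; nΣY² − (ΣY)² = 8622 − 7921 = 701
r = -1330 / √(2888 × 701) = -1330 / 1422.8450 ≈ -0.9347

-0.9347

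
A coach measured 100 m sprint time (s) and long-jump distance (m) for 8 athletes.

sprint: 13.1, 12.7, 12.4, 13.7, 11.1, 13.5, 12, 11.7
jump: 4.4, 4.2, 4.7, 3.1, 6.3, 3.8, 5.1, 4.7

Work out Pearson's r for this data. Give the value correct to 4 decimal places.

-0.9255

n = 8, Σx = 100.2, Σy = 36.3, Σx² = 1260.7, Σy² = 170.93, Σxy = 449.15
nΣxy − ΣxΣy = 3593.2 − 3637.26 = -44.06
nΣx² − (Σx)² = 10085.6 − 10040.04 = 45.56; nΣy² − (Σy)² = 1367.44 − 1317.69 = 49.75
r = -44.06 / √(45.56 × 49.75) = -44.06 / 47.6089 ≈ -0.9255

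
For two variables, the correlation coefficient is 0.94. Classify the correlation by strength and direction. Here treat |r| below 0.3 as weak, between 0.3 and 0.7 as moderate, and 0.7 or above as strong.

strong positive

r = 0.94 > 0 so the relationship is positive.
|r| = 0.94, which falls in the strong range.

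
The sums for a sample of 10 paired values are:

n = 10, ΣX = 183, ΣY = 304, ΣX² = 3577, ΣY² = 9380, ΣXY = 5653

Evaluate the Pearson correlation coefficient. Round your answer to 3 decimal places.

r = (nΣXY − ΣXΣY) / √[(nΣX² − (ΣX)²)(nΣY² − (ΣY)²)]
Numerator: 10×5653 − 183×304 = 898
Denominator: √[(35770 − 33489)(93800 − 92416)] = √[2281 × 1384] = 1776.7679
r = 898 / 1776.7679 ≈ 0.505

0.505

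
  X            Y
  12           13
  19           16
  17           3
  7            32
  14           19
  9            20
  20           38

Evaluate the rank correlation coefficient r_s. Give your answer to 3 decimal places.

-0.071

Rank X: 3, 6, 5, 1, 4, 2, 7
Rank Y: 2, 3, 1, 6, 4, 5, 7
d = rank(X) − rank(Y): 1, 3, 4, -5, 0, -3, 0; Σd² = 60
ρ = 1 − 6Σd² / [n(n²−1)] = 1 − 6×60 / (7×48) = 1 − 360/336 ≈ -0.071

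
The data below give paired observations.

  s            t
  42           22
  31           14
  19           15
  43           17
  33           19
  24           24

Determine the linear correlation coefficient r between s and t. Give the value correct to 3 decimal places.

n = 6, Σs = 192, Σt = 111, Σs² = 6600, Σt² = 2131, Σst = 3577
nΣst − ΣsΣt = 21462 − 21312 = 150
nΣs² − (Σs)² = 39600 − 36864 = 2736; nΣt² − (Σt)² = 12786 − 12321 = 465
r = 150 / √(2736 × 465) = 150 / 1127.9362 ≈ 0.133

0.133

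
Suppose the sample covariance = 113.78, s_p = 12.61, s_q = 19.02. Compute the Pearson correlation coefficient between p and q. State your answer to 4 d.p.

0.4744

r = Cov(p,q) / (s_p · s_q) = 113.78 / (12.61 × 19.02)
  = 113.78 / 239.8422 ≈ 0.4744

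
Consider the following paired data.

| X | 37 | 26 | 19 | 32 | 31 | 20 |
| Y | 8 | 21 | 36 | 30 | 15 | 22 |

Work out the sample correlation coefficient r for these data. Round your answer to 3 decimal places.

n = 6, ΣX = 165, ΣY = 132, ΣX² = 4791, ΣY² = 3410, ΣXY = 3391
nΣXY − ΣXΣY = 20346 − 21780 = -1434
nΣX² − (ΣX)² = 28746 − 27225 = 1521; nΣY² − (ΣY)² = 20460 − 17424 = 3036
r = -1434 / √(1521 × 3036) = -1434 / 2148.8965 ≈ -0.667

-0.667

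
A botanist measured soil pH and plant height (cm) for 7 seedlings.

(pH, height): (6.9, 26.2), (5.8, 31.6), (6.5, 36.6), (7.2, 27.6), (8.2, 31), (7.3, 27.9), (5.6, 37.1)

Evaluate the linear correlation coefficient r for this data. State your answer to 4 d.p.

-0.5510

n = 7, Σx = 47.5, Σy = 218, Σx² = 327.23, Σy² = 6902.14, Σxy = 1466.31
nΣxy − ΣxΣy = 10264.17 − 10355 = -90.83
nΣx² − (Σx)² = 2290.61 − 2256.25 = 34.36; nΣy² − (Σy)² = 48314.98 − 47524 = 790.98
r = -90.83 / √(34.36 × 790.98) = -90.83 / 164.8577 ≈ -0.5510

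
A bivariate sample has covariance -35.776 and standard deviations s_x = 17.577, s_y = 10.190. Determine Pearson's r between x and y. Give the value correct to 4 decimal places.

-0.1997

r = Cov(x,y) / (s_x · s_y) = -35.776 / (17.577 × 10.190)
  = -35.776 / 179.1096 ≈ -0.1997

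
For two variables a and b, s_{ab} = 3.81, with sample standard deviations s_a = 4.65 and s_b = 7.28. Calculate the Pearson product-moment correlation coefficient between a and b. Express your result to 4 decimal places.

r = Cov(a,b) / (s_a · s_b) = 3.81 / (4.65 × 7.28)
  = 3.81 / 33.8520 ≈ 0.1125

0.1125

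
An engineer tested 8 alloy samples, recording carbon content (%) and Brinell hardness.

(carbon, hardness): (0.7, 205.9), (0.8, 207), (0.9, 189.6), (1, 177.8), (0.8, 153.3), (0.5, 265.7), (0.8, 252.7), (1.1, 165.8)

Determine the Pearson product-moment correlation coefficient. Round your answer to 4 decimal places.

n = 8, Σx = 6.6, Σy = 1617.8, Σx² = 5.68, Σy² = 338249.12, Σxy = 1298.2
nΣxy − ΣxΣy = 10385.6 − 10677.48 = -291.88
nΣx² − (Σx)² = 45.44 − 43.56 = 1.88; nΣy² − (Σy)² = 2705992.96 − 2617276.84 = 88716.12
r = -291.88 / √(1.88 × 88716.12) = -291.88 / 408.3948 ≈ -0.7147

-0.7147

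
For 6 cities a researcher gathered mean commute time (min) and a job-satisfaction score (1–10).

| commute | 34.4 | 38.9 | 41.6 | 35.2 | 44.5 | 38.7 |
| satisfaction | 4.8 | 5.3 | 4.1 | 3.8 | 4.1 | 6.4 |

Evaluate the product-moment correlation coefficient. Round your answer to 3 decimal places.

n = 6, Σx = 233.3, Σy = 28.5, Σx² = 9144.11, Σy² = 140.15, Σxy = 1105.74
nΣxy − ΣxΣy = 6634.44 − 6649.05 = -14.61
nΣx² − (Σx)² = 54864.66 − 54428.89 = 435.77; nΣy² − (Σy)² = 840.9 − 812.25 = 28.65
r = -14.61 / √(435.77 × 28.65) = -14.61 / 111.7354 ≈ -0.131

-0.131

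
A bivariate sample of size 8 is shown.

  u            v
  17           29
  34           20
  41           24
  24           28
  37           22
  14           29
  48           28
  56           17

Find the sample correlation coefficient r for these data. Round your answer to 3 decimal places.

-0.691

n = 8, Σu = 271, Σv = 197, Σu² = 10707, Σv² = 4999, Σuv = 6345
nΣuv − ΣuΣv = 50760 − 53387 = -2627
nΣu² − (Σu)² = 85656 − 73441 = 12215; nΣv² − (Σv)² = 39992 − 38809 = 1183
r = -2627 / √(12215 × 1183) = -2627 / 3801.3609 ≈ -0.691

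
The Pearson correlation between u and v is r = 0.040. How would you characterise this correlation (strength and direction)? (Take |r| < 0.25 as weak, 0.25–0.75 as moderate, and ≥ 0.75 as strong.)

r = 0.040 > 0 so the relationship is positive.
|r| = 0.040, which falls in the weak range.

weak positive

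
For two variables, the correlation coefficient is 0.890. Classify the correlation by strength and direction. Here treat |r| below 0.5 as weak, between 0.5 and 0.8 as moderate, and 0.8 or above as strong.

r = 0.890 > 0 so the relationship is positive.
|r| = 0.890, which falls in the strong range.

strong positive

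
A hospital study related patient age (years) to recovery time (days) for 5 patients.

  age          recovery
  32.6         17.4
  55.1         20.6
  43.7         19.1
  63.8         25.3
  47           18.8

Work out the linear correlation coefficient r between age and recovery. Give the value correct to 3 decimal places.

0.922

n = 5, Σx = 242.2, Σy = 101.2, Σx² = 12287.9, Σy² = 2085.46, Σxy = 5034.71
nΣxy − ΣxΣy = 25173.55 − 24510.64 = 662.91
nΣx² − (Σx)² = 61439.5 − 58660.84 = 2778.66; nΣy² − (Σy)² = 10427.3 − 10241.44 = 185.86
r = 662.91 / √(2778.66 × 185.86) = 662.91 / 718.6388 ≈ 0.922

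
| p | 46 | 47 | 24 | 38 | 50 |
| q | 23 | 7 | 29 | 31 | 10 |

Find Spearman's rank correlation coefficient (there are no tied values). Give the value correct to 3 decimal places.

-0.800

Rank p: 3, 4, 1, 2, 5
Rank q: 3, 1, 4, 5, 2
d = rank(p) − rank(q): 0, 3, -3, -3, 3; Σd² = 36
ρ = 1 − 6Σd² / [n(n²−1)] = 1 − 6×36 / (5×24) = 1 − 216/120 ≈ -0.800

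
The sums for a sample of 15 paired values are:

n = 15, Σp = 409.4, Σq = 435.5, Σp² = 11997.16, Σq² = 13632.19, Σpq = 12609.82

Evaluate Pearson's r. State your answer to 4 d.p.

r = (nΣpq − ΣpΣq) / √[(nΣp² − (Σp)²)(nΣq² − (Σq)²)]
Numerator: 15×12609.82 − 409.4×435.5 = 10853.6
Denominator: √[(179957.4 − 167608.36)(204482.85 − 189660.25)] = √[12349.04 × 14822.6] = 13529.4080
r = 10853.6 / 13529.4080 ≈ 0.8022

0.8022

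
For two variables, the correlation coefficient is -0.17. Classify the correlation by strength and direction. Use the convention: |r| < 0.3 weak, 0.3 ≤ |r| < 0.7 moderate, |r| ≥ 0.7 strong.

weak negative

r = -0.17 < 0 so the relationship is negative.
|r| = 0.17, which falls in the weak range.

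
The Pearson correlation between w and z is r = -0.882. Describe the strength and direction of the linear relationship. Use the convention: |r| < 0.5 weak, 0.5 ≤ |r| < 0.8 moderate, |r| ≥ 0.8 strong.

r = -0.882 < 0 so the relationship is negative.
|r| = 0.882, which falls in the strong range.

strong negative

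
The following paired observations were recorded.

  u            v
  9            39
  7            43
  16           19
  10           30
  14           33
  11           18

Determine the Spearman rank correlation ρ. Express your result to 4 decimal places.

-0.7143

Rank u: 2, 1, 6, 3, 5, 4
Rank v: 5, 6, 2, 3, 4, 1
d = rank(u) − rank(v): -3, -5, 4, 0, 1, 3; Σd² = 60
ρ = 1 − 6Σd² / [n(n²−1)] = 1 − 6×60 / (6×35) = 1 − 360/210 ≈ -0.7143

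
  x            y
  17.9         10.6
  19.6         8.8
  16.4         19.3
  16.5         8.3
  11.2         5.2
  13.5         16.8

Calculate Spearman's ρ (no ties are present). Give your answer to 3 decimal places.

0.086

Rank x: 5, 6, 3, 4, 1, 2
Rank y: 4, 3, 6, 2, 1, 5
d = rank(x) − rank(y): 1, 3, -3, 2, 0, -3; Σd² = 32
ρ = 1 − 6Σd² / [n(n²−1)] = 1 − 6×32 / (6×35) = 1 − 192/210 ≈ 0.086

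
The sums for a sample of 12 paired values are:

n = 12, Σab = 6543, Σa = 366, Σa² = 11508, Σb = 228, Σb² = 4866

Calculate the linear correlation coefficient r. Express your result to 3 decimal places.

-0.958

r = (nΣab − ΣaΣb) / √[(nΣa² − (Σa)²)(nΣb² − (Σb)²)]
Numerator: 12×6543 − 366×228 = -4932
Denominator: √[(138096 − 133956)(58392 − 51984)] = √[4140 × 6408] = 5150.6427
r = -4932 / 5150.6427 ≈ -0.958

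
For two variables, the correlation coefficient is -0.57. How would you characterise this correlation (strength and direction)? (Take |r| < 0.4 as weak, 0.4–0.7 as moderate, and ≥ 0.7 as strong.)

moderate negative

r = -0.57 < 0 so the relationship is negative.
|r| = 0.57, which falls in the moderate range.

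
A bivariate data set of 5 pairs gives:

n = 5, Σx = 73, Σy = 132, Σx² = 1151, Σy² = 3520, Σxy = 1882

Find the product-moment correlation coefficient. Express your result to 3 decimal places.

r = (nΣxy − ΣxΣy) / √[(nΣx² − (Σx)²)(nΣy² − (Σy)²)]
Numerator: 5×1882 − 73×132 = -226
Denominator: √[(5755 − 5329)(17600 − 17424)] = √[426 × 176] = 273.8175
r = -226 / 273.8175 ≈ -0.825

-0.825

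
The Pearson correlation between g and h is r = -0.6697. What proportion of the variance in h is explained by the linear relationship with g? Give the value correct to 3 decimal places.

0.448

r² = (-0.6697)² = 0.448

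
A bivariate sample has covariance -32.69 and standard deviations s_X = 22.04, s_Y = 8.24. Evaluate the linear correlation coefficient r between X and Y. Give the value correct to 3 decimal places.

-0.180

r = Cov(X,Y) / (s_X · s_Y) = -32.69 / (22.04 × 8.24)
  = -32.69 / 181.6096 ≈ -0.180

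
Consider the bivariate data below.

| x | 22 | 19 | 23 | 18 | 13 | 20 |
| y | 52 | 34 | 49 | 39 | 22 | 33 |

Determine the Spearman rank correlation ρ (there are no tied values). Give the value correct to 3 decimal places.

Rank x: 5, 3, 6, 2, 1, 4
Rank y: 6, 3, 5, 4, 1, 2
d = rank(x) − rank(y): -1, 0, 1, -2, 0, 2; Σd² = 10
ρ = 1 − 6Σd² / [n(n²−1)] = 1 − 6×10 / (6×35) = 1 − 60/210 ≈ 0.714

0.714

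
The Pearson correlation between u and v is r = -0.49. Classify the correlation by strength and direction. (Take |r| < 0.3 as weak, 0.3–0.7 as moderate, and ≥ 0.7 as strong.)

moderate negative

r = -0.49 < 0 so the relationship is negative.
|r| = 0.49, which falls in the moderate range.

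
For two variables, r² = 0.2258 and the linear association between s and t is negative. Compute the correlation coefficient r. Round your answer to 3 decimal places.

-0.475

|r| = √0.2258 = 0.475
The association is negative, so r = −0.475.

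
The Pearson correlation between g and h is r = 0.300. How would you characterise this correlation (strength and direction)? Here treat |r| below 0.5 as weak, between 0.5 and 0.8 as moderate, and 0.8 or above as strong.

weak positive

r = 0.300 > 0 so the relationship is positive.
|r| = 0.300, which falls in the weak range.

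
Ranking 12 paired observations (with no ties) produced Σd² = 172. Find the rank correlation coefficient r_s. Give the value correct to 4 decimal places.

ρ = 1 − 6Σd² / [n(n²−1)] = 1 − 6×172 / (12×143)
  = 1 − 1032/1716 = 1 − 0.60140 ≈ 0.3986

0.3986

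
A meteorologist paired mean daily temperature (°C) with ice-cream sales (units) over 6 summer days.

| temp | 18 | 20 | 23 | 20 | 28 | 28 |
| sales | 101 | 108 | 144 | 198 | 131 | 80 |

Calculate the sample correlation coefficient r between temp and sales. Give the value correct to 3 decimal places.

-0.270

n = 6, Σx = 137, Σy = 762, Σx² = 3221, Σy² = 105366, Σxy = 17158
nΣxy − ΣxΣy = 102948 − 104394 = -1446
nΣx² − (Σx)² = 19326 − 18769 = 557; nΣy² − (Σy)² = 632196 − 580644 = 51552
r = -1446 / √(557 × 51552) = -1446 / 5358.5879 ≈ -0.270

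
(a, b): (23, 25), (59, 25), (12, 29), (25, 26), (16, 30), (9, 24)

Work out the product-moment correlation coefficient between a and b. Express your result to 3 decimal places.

-0.325

n = 6, Σa = 144, Σb = 159, Σa² = 5116, Σb² = 4243, Σab = 3744
nΣab − ΣaΣb = 22464 − 22896 = -432
nΣa² − (Σa)² = 30696 − 20736 = 9960; nΣb² − (Σb)² = 25458 − 25281 = 177
r = -432 / √(9960 × 177) = -432 / 1327.7500 ≈ -0.325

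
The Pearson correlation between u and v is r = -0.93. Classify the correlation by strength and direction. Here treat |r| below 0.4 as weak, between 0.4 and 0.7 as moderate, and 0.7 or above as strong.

strong negative

r = -0.93 < 0 so the relationship is negative.
|r| = 0.93, which falls in the strong range.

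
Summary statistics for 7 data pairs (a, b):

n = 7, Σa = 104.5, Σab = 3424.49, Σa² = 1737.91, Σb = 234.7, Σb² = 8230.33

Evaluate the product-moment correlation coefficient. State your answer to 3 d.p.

r = (nΣab − ΣaΣb) / √[(nΣa² − (Σa)²)(nΣb² − (Σb)²)]
Numerator: 7×3424.49 − 104.5×234.7 = -554.72
Denominator: √[(12165.37 − 10920.25)(57612.31 − 55084.09)] = √[1245.12 × 2528.22] = 1774.2427
r = -554.72 / 1774.2427 ≈ -0.313

-0.313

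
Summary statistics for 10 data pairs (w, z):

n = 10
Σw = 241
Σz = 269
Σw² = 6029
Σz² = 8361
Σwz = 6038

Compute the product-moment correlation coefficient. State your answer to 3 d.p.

r = (nΣwz − ΣwΣz) / √[(nΣw² − (Σw)²)(nΣz² − (Σz)²)]
Numerator: 10×6038 − 241×269 = -4449
Denominator: √[(60290 − 58081)(83610 − 72361)] = √[2209 × 11249] = 4984.8812
r = -4449 / 4984.8812 ≈ -0.892

-0.892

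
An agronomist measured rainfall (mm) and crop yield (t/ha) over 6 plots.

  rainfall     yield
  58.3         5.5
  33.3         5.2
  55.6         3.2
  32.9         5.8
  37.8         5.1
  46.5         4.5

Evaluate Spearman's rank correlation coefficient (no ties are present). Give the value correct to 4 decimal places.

Rank rainfall: 6, 2, 5, 1, 3, 4
Rank yield: 5, 4, 1, 6, 3, 2
d = rank(rainfall) − rank(yield): 1, -2, 4, -5, 0, 2; Σd² = 50
ρ = 1 − 6Σd² / [n(n²−1)] = 1 − 6×50 / (6×35) = 1 − 300/210 ≈ -0.4286

-0.4286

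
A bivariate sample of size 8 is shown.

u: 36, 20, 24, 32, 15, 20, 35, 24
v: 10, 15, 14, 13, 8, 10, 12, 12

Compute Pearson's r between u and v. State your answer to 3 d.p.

n = 8, Σu = 206, Σv = 94, Σu² = 5722, Σv² = 1142, Σuv = 2440
nΣuv − ΣuΣv = 19520 − 19364 = 156
nΣu² − (Σu)² = 45776 − 42436 = 3340; nΣv² − (Σv)² = 9136 − 8836 = 300
r = 156 / √(3340 × 300) = 156 / 1000.9995 ≈ 0.156

0.156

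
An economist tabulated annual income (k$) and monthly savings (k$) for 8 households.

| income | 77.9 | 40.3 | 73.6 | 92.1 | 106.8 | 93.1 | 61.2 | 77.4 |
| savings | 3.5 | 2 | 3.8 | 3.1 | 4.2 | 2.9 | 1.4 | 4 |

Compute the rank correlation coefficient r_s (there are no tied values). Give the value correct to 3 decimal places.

Rank income: 5, 1, 3, 6, 8, 7, 2, 4
Rank savings: 5, 2, 6, 4, 8, 3, 1, 7
d = rank(income) − rank(savings): 0, -1, -3, 2, 0, 4, 1, -3; Σd² = 40
ρ = 1 − 6Σd² / [n(n²−1)] = 1 − 6×40 / (8×63) = 1 − 240/504 ≈ 0.524

0.524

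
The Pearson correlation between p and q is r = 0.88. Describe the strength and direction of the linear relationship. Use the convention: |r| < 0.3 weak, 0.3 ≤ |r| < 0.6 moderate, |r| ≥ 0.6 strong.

r = 0.88 > 0 so the relationship is positive.
|r| = 0.88, which falls in the strong range.

strong positive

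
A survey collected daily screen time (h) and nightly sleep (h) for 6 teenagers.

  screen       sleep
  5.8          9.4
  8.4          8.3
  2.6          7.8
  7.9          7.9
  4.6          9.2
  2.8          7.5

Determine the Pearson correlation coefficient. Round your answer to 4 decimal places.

0.2290

n = 6, Σx = 32.1, Σy = 50.1, Σx² = 202.37, Σy² = 421.39, Σxy = 270.25
nΣxy − ΣxΣy = 1621.5 − 1608.21 = 13.29
nΣx² − (Σx)² = 1214.22 − 1030.41 = 183.81; nΣy² − (Σy)² = 2528.34 − 2510.01 = 18.33
r = 13.29 / √(183.81 × 18.33) = 13.29 / 58.0451 ≈ 0.2290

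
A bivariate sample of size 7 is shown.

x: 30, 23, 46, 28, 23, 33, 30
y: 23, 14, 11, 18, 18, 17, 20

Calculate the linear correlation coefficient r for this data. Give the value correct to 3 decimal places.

-0.464

n = 7, Σx = 213, Σy = 121, Σx² = 6847, Σy² = 2183, Σxy = 3597
nΣxy − ΣxΣy = 25179 − 25773 = -594
nΣx² − (Σx)² = 47929 − 45369 = 2560; nΣy² − (Σy)² = 15281 − 14641 = 640
r = -594 / √(2560 × 640) = -594 / 1280.0000 ≈ -0.464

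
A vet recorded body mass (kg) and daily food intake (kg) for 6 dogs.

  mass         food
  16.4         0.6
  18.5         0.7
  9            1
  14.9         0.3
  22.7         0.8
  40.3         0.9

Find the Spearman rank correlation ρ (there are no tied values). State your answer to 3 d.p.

Rank mass: 3, 4, 1, 2, 5, 6
Rank food: 2, 3, 6, 1, 4, 5
d = rank(mass) − rank(food): 1, 1, -5, 1, 1, 1; Σd² = 30
ρ = 1 − 6Σd² / [n(n²−1)] = 1 − 6×30 / (6×35) = 1 − 180/210 ≈ 0.143

0.143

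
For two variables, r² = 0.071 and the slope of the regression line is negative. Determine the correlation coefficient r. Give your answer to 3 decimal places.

-0.266

|r| = √0.071 = 0.266
The association is negative, so r = −0.266.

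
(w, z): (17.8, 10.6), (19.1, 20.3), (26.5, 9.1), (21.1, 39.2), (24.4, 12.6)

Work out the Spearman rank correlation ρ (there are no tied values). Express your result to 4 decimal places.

Rank w: 1, 2, 5, 3, 4
Rank z: 2, 4, 1, 5, 3
d = rank(w) − rank(z): -1, -2, 4, -2, 1; Σd² = 26
ρ = 1 − 6Σd² / [n(n²−1)] = 1 − 6×26 / (5×24) = 1 − 156/120 ≈ -0.3000

-0.3000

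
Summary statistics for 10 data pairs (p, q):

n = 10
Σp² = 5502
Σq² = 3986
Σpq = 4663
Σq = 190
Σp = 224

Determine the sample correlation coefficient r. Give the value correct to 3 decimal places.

0.954

r = (nΣpq − ΣpΣq) / √[(nΣp² − (Σp)²)(nΣq² − (Σq)²)]
Numerator: 10×4663 − 224×190 = 4070
Denominator: √[(55020 − 50176)(39860 − 36100)] = √[4844 × 3760] = 4267.7207
r = 4070 / 4267.7207 ≈ 0.954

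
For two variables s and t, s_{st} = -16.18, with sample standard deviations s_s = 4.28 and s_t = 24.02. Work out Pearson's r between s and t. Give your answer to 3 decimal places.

r = Cov(s,t) / (s_s · s_t) = -16.18 / (4.28 × 24.02)
  = -16.18 / 102.8056 ≈ -0.157

-0.157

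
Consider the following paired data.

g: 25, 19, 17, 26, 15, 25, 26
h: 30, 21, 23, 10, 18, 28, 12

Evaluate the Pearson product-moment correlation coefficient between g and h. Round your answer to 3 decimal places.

-0.102

n = 7, Σg = 153, Σh = 142, Σg² = 3477, Σh² = 3222, Σgh = 3082
nΣgh − ΣgΣh = 21574 − 21726 = -152
nΣg² − (Σg)² = 24339 − 23409 = 930; nΣh² − (Σh)² = 22554 − 20164 = 2390
r = -152 / √(930 × 2390) = -152 / 1490.8722 ≈ -0.102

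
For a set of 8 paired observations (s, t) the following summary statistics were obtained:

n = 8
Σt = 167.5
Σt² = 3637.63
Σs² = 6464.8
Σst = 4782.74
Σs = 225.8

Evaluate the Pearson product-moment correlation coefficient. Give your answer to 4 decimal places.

r = (nΣst − ΣsΣt) / √[(nΣs² − (Σs)²)(nΣt² − (Σt)²)]
Numerator: 8×4782.74 − 225.8×167.5 = 440.42
Denominator: √[(51718.4 − 50985.64)(29101.04 − 28056.25)] = √[732.76 × 1044.79] = 874.9745
r = 440.42 / 874.9745 ≈ 0.5034

0.5034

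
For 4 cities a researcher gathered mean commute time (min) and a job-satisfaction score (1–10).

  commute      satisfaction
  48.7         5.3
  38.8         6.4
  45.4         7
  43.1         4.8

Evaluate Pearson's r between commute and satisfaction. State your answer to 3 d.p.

n = 4, Σx = 176, Σy = 23.5, Σx² = 7795.9, Σy² = 141.09, Σxy = 1031.11
nΣxy − ΣxΣy = 4124.44 − 4136 = -11.56
nΣx² − (Σx)² = 31183.6 − 30976 = 207.6; nΣy² − (Σy)² = 564.36 − 552.25 = 12.11
r = -11.56 / √(207.6 × 12.11) = -11.56 / 50.1402 ≈ -0.231

-0.231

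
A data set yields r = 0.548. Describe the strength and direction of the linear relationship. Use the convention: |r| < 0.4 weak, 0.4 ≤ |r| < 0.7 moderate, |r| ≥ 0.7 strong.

r = 0.548 > 0 so the relationship is positive.
|r| = 0.548, which falls in the moderate range.

moderate positive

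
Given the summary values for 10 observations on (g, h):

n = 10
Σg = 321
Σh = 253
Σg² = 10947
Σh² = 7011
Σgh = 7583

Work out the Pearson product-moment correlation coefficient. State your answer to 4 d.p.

r = (nΣgh − ΣgΣh) / √[(nΣg² − (Σg)²)(nΣh² − (Σh)²)]
Numerator: 10×7583 − 321×253 = -5383
Denominator: √[(109470 − 103041)(70110 − 64009)] = √[6429 × 6101] = 6262.8531
r = -5383 / 6262.8531 ≈ -0.8595

-0.8595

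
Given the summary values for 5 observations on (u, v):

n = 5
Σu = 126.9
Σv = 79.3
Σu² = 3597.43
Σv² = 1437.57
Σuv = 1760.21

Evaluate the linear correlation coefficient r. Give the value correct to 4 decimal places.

-0.9697

r = (nΣuv − ΣuΣv) / √[(nΣu² − (Σu)²)(nΣv² − (Σv)²)]
Numerator: 5×1760.21 − 126.9×79.3 = -1262.12
Denominator: √[(17987.15 − 16103.61)(7187.85 − 6288.49)] = √[1883.54 × 899.36] = 1301.5301
r = -1262.12 / 1301.5301 ≈ -0.9697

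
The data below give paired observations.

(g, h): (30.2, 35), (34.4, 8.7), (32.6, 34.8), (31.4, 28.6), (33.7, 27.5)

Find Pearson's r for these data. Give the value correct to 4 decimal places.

n = 5, Σg = 162.3, Σh = 134.6, Σg² = 5279.81, Σh² = 4085.94, Σgh = 4315.55
nΣgh − ΣgΣh = 21577.75 − 21845.58 = -267.83
nΣg² − (Σg)² = 26399.05 − 26341.29 = 57.76; nΣh² − (Σh)² = 20429.7 − 18117.16 = 2312.54
r = -267.83 / √(57.76 × 2312.54) = -267.83 / 365.4755 ≈ -0.7328

-0.7328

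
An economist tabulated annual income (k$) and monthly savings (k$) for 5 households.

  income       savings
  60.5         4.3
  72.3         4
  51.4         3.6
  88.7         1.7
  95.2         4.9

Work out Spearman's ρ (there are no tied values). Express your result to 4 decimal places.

0.3000

Rank income: 2, 3, 1, 4, 5
Rank savings: 4, 3, 2, 1, 5
d = rank(income) − rank(savings): -2, 0, -1, 3, 0; Σd² = 14
ρ = 1 − 6Σd² / [n(n²−1)] = 1 − 6×14 / (5×24) = 1 − 84/120 ≈ 0.3000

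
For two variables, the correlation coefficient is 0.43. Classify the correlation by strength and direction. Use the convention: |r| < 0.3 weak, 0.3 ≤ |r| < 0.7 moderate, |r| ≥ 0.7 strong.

moderate positive

r = 0.43 > 0 so the relationship is positive.
|r| = 0.43, which falls in the moderate range.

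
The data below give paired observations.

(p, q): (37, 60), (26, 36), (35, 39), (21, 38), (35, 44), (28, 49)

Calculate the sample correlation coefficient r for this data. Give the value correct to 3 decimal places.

n = 6, Σp = 182, Σq = 266, Σp² = 5720, Σq² = 12198, Σpq = 8231
nΣpq − ΣpΣq = 49386 − 48412 = 974
nΣp² − (Σp)² = 34320 − 33124 = 1196; nΣq² − (Σq)² = 73188 − 70756 = 2432
r = 974 / √(1196 × 2432) = 974 / 1705.4829 ≈ 0.571

0.571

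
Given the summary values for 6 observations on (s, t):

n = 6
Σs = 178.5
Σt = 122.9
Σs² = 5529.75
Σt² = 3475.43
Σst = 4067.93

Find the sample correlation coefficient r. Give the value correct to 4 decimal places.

0.8979

r = (nΣst − ΣsΣt) / √[(nΣs² − (Σs)²)(nΣt² − (Σt)²)]
Numerator: 6×4067.93 − 178.5×122.9 = 2469.93
Denominator: √[(33178.5 − 31862.25)(20852.58 − 15104.41)] = √[1316.25 × 5748.17] = 2750.6415
r = 2469.93 / 2750.6415 ≈ 0.8979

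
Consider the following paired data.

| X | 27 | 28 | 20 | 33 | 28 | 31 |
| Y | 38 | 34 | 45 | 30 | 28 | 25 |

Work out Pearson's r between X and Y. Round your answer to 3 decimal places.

-0.859

n = 6, ΣX = 167, ΣY = 200, ΣX² = 4747, ΣY² = 6934, ΣXY = 5427
nΣXY − ΣXΣY = 32562 − 33400 = -838
nΣX² − (ΣX)² = 28482 − 27889 = 593; nΣY² − (ΣY)² = 41604 − 40000 = 1604
r = -838 / √(593 × 1604) = -838 / 975.2805 ≈ -0.859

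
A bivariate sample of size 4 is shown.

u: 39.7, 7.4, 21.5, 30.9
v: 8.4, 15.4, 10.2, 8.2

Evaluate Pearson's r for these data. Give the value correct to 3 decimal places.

-0.932

n = 4, Σu = 99.5, Σv = 42.2, Σu² = 3047.91, Σv² = 479, Σuv = 920.12
nΣuv − ΣuΣv = 3680.48 − 4198.9 = -518.42
nΣu² − (Σu)² = 12191.64 − 9900.25 = 2291.39; nΣv² − (Σv)² = 1916 − 1780.84 = 135.16
r = -518.42 / √(2291.39 × 135.16) = -518.42 / 556.5108 ≈ -0.932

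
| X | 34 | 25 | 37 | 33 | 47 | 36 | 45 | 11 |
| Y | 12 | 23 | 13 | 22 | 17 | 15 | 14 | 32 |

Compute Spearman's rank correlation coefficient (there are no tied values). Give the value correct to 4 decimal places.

Rank X: 4, 2, 6, 3, 8, 5, 7, 1
Rank Y: 1, 7, 2, 6, 5, 4, 3, 8
d = rank(X) − rank(Y): 3, -5, 4, -3, 3, 1, 4, -7; Σd² = 134
ρ = 1 − 6Σd² / [n(n²−1)] = 1 − 6×134 / (8×63) = 1 − 804/504 ≈ -0.5952

-0.5952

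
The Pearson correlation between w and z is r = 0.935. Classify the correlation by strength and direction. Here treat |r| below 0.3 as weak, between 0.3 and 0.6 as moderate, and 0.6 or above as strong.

strong positive

r = 0.935 > 0 so the relationship is positive.
|r| = 0.935, which falls in the strong range.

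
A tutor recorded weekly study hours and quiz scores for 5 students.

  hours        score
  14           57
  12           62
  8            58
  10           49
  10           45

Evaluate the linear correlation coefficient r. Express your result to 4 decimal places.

0.3016

n = 5, Σx = 54, Σy = 271, Σx² = 604, Σy² = 14883, Σxy = 2946
nΣxy − ΣxΣy = 14730 − 14634 = 96
nΣx² − (Σx)² = 3020 − 2916 = 104; nΣy² − (Σy)² = 74415 − 73441 = 974
r = 96 / √(104 × 974) = 96 / 318.2703 ≈ 0.3016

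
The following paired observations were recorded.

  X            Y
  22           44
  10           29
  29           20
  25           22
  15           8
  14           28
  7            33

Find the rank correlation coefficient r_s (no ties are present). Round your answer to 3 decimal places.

-0.464

Rank X: 5, 2, 7, 6, 4, 3, 1
Rank Y: 7, 5, 2, 3, 1, 4, 6
d = rank(X) − rank(Y): -2, -3, 5, 3, 3, -1, -5; Σd² = 82
ρ = 1 − 6Σd² / [n(n²−1)] = 1 − 6×82 / (7×48) = 1 − 492/336 ≈ -0.464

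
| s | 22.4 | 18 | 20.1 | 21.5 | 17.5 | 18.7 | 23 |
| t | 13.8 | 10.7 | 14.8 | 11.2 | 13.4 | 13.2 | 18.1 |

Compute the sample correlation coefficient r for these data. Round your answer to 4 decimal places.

0.5376

n = 7, Σs = 141.2, Σt = 95.2, Σs² = 2876.96, Σt² = 1330.82, Σst = 1937.64
nΣst − ΣsΣt = 13563.48 − 13442.24 = 121.24
nΣs² − (Σs)² = 20138.72 − 19937.44 = 201.28; nΣt² − (Σt)² = 9315.74 − 9063.04 = 252.7
r = 121.24 / √(201.28 × 252.7) = 121.24 / 225.5293 ≈ 0.5376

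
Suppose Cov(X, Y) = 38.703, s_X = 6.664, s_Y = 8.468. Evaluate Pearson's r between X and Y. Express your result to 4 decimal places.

0.6858

r = Cov(X,Y) / (s_X · s_Y) = 38.703 / (6.664 × 8.468)
  = 38.703 / 56.4308 ≈ 0.6858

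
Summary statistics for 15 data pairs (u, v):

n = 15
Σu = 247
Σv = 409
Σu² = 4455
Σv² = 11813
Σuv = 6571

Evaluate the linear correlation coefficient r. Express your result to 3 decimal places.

r = (nΣuv − ΣuΣv) / √[(nΣu² − (Σu)²)(nΣv² − (Σv)²)]
Numerator: 15×6571 − 247×409 = -2458
Denominator: √[(66825 − 61009)(177195 − 167281)] = √[5816 × 9914] = 7593.4066
r = -2458 / 7593.4066 ≈ -0.324

-0.324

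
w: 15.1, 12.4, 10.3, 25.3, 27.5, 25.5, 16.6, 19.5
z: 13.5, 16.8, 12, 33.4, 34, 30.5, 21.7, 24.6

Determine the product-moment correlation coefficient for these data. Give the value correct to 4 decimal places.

n = 8, Σw = 152.2, Σz = 186.5, Σw² = 3190.26, Σz² = 4886.35, Σwz = 3933.46
nΣwz − ΣwΣz = 31467.68 − 28385.3 = 3082.38
nΣw² − (Σw)² = 25522.08 − 23164.84 = 2357.24; nΣz² − (Σz)² = 39090.8 − 34782.25 = 4308.55
r = 3082.38 / √(2357.24 × 4308.55) = 3082.38 / 3186.8929 ≈ 0.9672

0.9672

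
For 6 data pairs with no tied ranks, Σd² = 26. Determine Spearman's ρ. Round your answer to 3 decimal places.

ρ = 1 − 6Σd² / [n(n²−1)] = 1 − 6×26 / (6×35)
  = 1 − 156/210 = 1 − 0.7429 ≈ 0.257

0.257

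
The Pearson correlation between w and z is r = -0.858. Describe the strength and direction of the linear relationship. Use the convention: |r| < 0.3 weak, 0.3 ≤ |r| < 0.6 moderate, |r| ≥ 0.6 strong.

r = -0.858 < 0 so the relationship is negative.
|r| = 0.858, which falls in the strong range.

strong negative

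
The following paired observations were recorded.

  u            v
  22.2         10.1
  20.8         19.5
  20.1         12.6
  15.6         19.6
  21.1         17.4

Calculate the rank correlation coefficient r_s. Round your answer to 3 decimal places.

Rank u: 5, 3, 2, 1, 4
Rank v: 1, 4, 2, 5, 3
d = rank(u) − rank(v): 4, -1, 0, -4, 1; Σd² = 34
ρ = 1 − 6Σd² / [n(n²−1)] = 1 − 6×34 / (5×24) = 1 − 204/120 ≈ -0.700

-0.700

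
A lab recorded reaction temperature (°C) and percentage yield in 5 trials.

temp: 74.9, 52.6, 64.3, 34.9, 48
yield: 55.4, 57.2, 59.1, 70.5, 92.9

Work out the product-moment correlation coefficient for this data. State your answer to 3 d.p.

n = 5, Σx = 274.7, Σy = 335.1, Σx² = 16033.27, Σy² = 23434.47, Σxy = 17877.96
nΣxy − ΣxΣy = 89389.8 − 92051.97 = -2662.17
nΣx² − (Σx)² = 80166.35 − 75460.09 = 4706.26; nΣy² − (Σy)² = 117172.35 − 112292.01 = 4880.34
r = -2662.17 / √(4706.26 × 4880.34) = -2662.17 / 4792.5097 ≈ -0.555

-0.555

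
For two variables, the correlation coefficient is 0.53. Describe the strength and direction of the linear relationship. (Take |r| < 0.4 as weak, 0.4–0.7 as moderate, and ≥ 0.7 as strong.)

r = 0.53 > 0 so the relationship is positive.
|r| = 0.53, which falls in the moderate range.

moderate positive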